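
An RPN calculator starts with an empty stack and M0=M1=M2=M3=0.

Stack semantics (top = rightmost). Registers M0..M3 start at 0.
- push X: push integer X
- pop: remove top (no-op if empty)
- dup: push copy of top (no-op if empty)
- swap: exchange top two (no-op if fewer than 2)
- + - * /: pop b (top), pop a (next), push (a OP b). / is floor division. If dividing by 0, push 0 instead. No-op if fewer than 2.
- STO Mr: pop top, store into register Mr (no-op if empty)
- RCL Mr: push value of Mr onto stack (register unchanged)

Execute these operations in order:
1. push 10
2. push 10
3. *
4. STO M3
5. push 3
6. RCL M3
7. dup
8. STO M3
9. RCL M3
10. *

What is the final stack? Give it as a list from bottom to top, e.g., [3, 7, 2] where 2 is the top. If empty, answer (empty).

Answer: [3, 10000]

Derivation:
After op 1 (push 10): stack=[10] mem=[0,0,0,0]
After op 2 (push 10): stack=[10,10] mem=[0,0,0,0]
After op 3 (*): stack=[100] mem=[0,0,0,0]
After op 4 (STO M3): stack=[empty] mem=[0,0,0,100]
After op 5 (push 3): stack=[3] mem=[0,0,0,100]
After op 6 (RCL M3): stack=[3,100] mem=[0,0,0,100]
After op 7 (dup): stack=[3,100,100] mem=[0,0,0,100]
After op 8 (STO M3): stack=[3,100] mem=[0,0,0,100]
After op 9 (RCL M3): stack=[3,100,100] mem=[0,0,0,100]
After op 10 (*): stack=[3,10000] mem=[0,0,0,100]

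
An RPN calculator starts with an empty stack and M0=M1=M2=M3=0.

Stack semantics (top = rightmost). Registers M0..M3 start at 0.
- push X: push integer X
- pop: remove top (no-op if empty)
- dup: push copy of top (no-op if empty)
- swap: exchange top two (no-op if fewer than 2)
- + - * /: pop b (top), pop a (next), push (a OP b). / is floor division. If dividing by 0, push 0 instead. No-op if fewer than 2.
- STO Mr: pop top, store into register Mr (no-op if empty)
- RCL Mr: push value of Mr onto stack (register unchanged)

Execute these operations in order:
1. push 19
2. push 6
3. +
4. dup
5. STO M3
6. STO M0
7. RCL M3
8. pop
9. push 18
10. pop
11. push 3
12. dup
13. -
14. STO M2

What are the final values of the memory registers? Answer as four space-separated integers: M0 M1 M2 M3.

Answer: 25 0 0 25

Derivation:
After op 1 (push 19): stack=[19] mem=[0,0,0,0]
After op 2 (push 6): stack=[19,6] mem=[0,0,0,0]
After op 3 (+): stack=[25] mem=[0,0,0,0]
After op 4 (dup): stack=[25,25] mem=[0,0,0,0]
After op 5 (STO M3): stack=[25] mem=[0,0,0,25]
After op 6 (STO M0): stack=[empty] mem=[25,0,0,25]
After op 7 (RCL M3): stack=[25] mem=[25,0,0,25]
After op 8 (pop): stack=[empty] mem=[25,0,0,25]
After op 9 (push 18): stack=[18] mem=[25,0,0,25]
After op 10 (pop): stack=[empty] mem=[25,0,0,25]
After op 11 (push 3): stack=[3] mem=[25,0,0,25]
After op 12 (dup): stack=[3,3] mem=[25,0,0,25]
After op 13 (-): stack=[0] mem=[25,0,0,25]
After op 14 (STO M2): stack=[empty] mem=[25,0,0,25]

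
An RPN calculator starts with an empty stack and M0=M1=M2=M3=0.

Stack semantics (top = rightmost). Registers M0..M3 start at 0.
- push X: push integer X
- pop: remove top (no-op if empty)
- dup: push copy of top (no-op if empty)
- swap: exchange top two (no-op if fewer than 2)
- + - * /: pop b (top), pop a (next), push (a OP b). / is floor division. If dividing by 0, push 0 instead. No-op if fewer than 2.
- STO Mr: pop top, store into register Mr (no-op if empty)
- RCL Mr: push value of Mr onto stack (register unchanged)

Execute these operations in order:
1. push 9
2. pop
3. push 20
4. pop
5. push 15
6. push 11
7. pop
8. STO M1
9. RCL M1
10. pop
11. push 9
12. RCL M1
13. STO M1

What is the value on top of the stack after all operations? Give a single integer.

After op 1 (push 9): stack=[9] mem=[0,0,0,0]
After op 2 (pop): stack=[empty] mem=[0,0,0,0]
After op 3 (push 20): stack=[20] mem=[0,0,0,0]
After op 4 (pop): stack=[empty] mem=[0,0,0,0]
After op 5 (push 15): stack=[15] mem=[0,0,0,0]
After op 6 (push 11): stack=[15,11] mem=[0,0,0,0]
After op 7 (pop): stack=[15] mem=[0,0,0,0]
After op 8 (STO M1): stack=[empty] mem=[0,15,0,0]
After op 9 (RCL M1): stack=[15] mem=[0,15,0,0]
After op 10 (pop): stack=[empty] mem=[0,15,0,0]
After op 11 (push 9): stack=[9] mem=[0,15,0,0]
After op 12 (RCL M1): stack=[9,15] mem=[0,15,0,0]
After op 13 (STO M1): stack=[9] mem=[0,15,0,0]

Answer: 9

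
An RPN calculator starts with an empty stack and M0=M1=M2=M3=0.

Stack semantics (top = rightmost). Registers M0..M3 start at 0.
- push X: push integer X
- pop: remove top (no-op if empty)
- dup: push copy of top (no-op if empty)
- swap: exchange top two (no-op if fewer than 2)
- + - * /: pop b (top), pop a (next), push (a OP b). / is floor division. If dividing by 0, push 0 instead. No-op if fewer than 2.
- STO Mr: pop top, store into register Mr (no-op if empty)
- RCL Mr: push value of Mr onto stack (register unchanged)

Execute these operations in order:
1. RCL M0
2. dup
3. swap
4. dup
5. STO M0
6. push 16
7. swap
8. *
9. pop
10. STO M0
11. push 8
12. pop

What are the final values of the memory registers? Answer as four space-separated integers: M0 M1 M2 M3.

Answer: 0 0 0 0

Derivation:
After op 1 (RCL M0): stack=[0] mem=[0,0,0,0]
After op 2 (dup): stack=[0,0] mem=[0,0,0,0]
After op 3 (swap): stack=[0,0] mem=[0,0,0,0]
After op 4 (dup): stack=[0,0,0] mem=[0,0,0,0]
After op 5 (STO M0): stack=[0,0] mem=[0,0,0,0]
After op 6 (push 16): stack=[0,0,16] mem=[0,0,0,0]
After op 7 (swap): stack=[0,16,0] mem=[0,0,0,0]
After op 8 (*): stack=[0,0] mem=[0,0,0,0]
After op 9 (pop): stack=[0] mem=[0,0,0,0]
After op 10 (STO M0): stack=[empty] mem=[0,0,0,0]
After op 11 (push 8): stack=[8] mem=[0,0,0,0]
After op 12 (pop): stack=[empty] mem=[0,0,0,0]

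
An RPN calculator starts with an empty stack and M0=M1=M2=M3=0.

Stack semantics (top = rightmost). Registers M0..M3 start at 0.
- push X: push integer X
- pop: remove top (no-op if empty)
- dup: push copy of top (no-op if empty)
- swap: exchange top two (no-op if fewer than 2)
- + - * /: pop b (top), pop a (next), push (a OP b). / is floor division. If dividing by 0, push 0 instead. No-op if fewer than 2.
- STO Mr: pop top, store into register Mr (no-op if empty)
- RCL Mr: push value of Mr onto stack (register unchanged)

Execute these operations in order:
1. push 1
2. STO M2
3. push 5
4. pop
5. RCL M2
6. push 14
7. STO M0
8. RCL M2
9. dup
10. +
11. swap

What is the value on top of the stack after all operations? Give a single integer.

Answer: 1

Derivation:
After op 1 (push 1): stack=[1] mem=[0,0,0,0]
After op 2 (STO M2): stack=[empty] mem=[0,0,1,0]
After op 3 (push 5): stack=[5] mem=[0,0,1,0]
After op 4 (pop): stack=[empty] mem=[0,0,1,0]
After op 5 (RCL M2): stack=[1] mem=[0,0,1,0]
After op 6 (push 14): stack=[1,14] mem=[0,0,1,0]
After op 7 (STO M0): stack=[1] mem=[14,0,1,0]
After op 8 (RCL M2): stack=[1,1] mem=[14,0,1,0]
After op 9 (dup): stack=[1,1,1] mem=[14,0,1,0]
After op 10 (+): stack=[1,2] mem=[14,0,1,0]
After op 11 (swap): stack=[2,1] mem=[14,0,1,0]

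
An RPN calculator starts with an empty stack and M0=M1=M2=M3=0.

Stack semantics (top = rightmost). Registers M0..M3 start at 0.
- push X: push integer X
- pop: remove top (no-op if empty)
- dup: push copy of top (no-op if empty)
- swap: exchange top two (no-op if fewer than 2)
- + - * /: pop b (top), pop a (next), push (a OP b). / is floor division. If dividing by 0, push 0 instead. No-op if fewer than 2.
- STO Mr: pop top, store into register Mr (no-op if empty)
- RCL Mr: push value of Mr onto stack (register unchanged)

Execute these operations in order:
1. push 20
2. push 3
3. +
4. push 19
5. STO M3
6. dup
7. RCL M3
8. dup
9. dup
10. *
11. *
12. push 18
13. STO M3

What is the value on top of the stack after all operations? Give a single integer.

After op 1 (push 20): stack=[20] mem=[0,0,0,0]
After op 2 (push 3): stack=[20,3] mem=[0,0,0,0]
After op 3 (+): stack=[23] mem=[0,0,0,0]
After op 4 (push 19): stack=[23,19] mem=[0,0,0,0]
After op 5 (STO M3): stack=[23] mem=[0,0,0,19]
After op 6 (dup): stack=[23,23] mem=[0,0,0,19]
After op 7 (RCL M3): stack=[23,23,19] mem=[0,0,0,19]
After op 8 (dup): stack=[23,23,19,19] mem=[0,0,0,19]
After op 9 (dup): stack=[23,23,19,19,19] mem=[0,0,0,19]
After op 10 (*): stack=[23,23,19,361] mem=[0,0,0,19]
After op 11 (*): stack=[23,23,6859] mem=[0,0,0,19]
After op 12 (push 18): stack=[23,23,6859,18] mem=[0,0,0,19]
After op 13 (STO M3): stack=[23,23,6859] mem=[0,0,0,18]

Answer: 6859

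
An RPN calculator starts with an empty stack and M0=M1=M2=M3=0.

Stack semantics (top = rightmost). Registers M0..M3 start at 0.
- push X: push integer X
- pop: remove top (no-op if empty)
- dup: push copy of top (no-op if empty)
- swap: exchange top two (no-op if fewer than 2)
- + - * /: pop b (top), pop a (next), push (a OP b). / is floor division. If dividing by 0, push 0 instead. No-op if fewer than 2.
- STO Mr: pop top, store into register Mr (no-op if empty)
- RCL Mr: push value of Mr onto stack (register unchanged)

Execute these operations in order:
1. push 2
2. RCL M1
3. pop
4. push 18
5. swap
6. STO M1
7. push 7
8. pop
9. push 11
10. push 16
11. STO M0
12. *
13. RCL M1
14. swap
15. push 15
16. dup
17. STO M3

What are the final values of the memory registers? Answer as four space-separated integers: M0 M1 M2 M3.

Answer: 16 2 0 15

Derivation:
After op 1 (push 2): stack=[2] mem=[0,0,0,0]
After op 2 (RCL M1): stack=[2,0] mem=[0,0,0,0]
After op 3 (pop): stack=[2] mem=[0,0,0,0]
After op 4 (push 18): stack=[2,18] mem=[0,0,0,0]
After op 5 (swap): stack=[18,2] mem=[0,0,0,0]
After op 6 (STO M1): stack=[18] mem=[0,2,0,0]
After op 7 (push 7): stack=[18,7] mem=[0,2,0,0]
After op 8 (pop): stack=[18] mem=[0,2,0,0]
After op 9 (push 11): stack=[18,11] mem=[0,2,0,0]
After op 10 (push 16): stack=[18,11,16] mem=[0,2,0,0]
After op 11 (STO M0): stack=[18,11] mem=[16,2,0,0]
After op 12 (*): stack=[198] mem=[16,2,0,0]
After op 13 (RCL M1): stack=[198,2] mem=[16,2,0,0]
After op 14 (swap): stack=[2,198] mem=[16,2,0,0]
After op 15 (push 15): stack=[2,198,15] mem=[16,2,0,0]
After op 16 (dup): stack=[2,198,15,15] mem=[16,2,0,0]
After op 17 (STO M3): stack=[2,198,15] mem=[16,2,0,15]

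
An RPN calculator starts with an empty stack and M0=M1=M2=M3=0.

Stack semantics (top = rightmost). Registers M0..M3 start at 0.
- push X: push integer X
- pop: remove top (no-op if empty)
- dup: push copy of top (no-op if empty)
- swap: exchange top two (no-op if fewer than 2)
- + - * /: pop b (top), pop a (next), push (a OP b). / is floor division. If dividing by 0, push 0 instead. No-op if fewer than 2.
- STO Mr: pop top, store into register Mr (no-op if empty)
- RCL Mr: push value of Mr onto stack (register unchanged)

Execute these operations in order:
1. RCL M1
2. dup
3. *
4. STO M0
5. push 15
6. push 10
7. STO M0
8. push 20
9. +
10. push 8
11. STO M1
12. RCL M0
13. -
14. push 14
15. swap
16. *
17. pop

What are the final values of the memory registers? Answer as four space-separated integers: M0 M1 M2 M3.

After op 1 (RCL M1): stack=[0] mem=[0,0,0,0]
After op 2 (dup): stack=[0,0] mem=[0,0,0,0]
After op 3 (*): stack=[0] mem=[0,0,0,0]
After op 4 (STO M0): stack=[empty] mem=[0,0,0,0]
After op 5 (push 15): stack=[15] mem=[0,0,0,0]
After op 6 (push 10): stack=[15,10] mem=[0,0,0,0]
After op 7 (STO M0): stack=[15] mem=[10,0,0,0]
After op 8 (push 20): stack=[15,20] mem=[10,0,0,0]
After op 9 (+): stack=[35] mem=[10,0,0,0]
After op 10 (push 8): stack=[35,8] mem=[10,0,0,0]
After op 11 (STO M1): stack=[35] mem=[10,8,0,0]
After op 12 (RCL M0): stack=[35,10] mem=[10,8,0,0]
After op 13 (-): stack=[25] mem=[10,8,0,0]
After op 14 (push 14): stack=[25,14] mem=[10,8,0,0]
After op 15 (swap): stack=[14,25] mem=[10,8,0,0]
After op 16 (*): stack=[350] mem=[10,8,0,0]
After op 17 (pop): stack=[empty] mem=[10,8,0,0]

Answer: 10 8 0 0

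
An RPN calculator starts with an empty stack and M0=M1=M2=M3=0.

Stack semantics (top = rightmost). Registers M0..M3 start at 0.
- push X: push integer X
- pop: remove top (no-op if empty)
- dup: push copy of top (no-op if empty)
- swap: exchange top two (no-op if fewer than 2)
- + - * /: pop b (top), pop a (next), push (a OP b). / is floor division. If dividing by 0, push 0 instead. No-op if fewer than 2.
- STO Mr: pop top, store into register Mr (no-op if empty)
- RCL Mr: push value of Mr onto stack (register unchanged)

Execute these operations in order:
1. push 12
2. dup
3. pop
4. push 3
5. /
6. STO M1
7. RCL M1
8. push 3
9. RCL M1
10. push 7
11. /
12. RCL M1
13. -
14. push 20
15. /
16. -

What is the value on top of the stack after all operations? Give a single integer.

After op 1 (push 12): stack=[12] mem=[0,0,0,0]
After op 2 (dup): stack=[12,12] mem=[0,0,0,0]
After op 3 (pop): stack=[12] mem=[0,0,0,0]
After op 4 (push 3): stack=[12,3] mem=[0,0,0,0]
After op 5 (/): stack=[4] mem=[0,0,0,0]
After op 6 (STO M1): stack=[empty] mem=[0,4,0,0]
After op 7 (RCL M1): stack=[4] mem=[0,4,0,0]
After op 8 (push 3): stack=[4,3] mem=[0,4,0,0]
After op 9 (RCL M1): stack=[4,3,4] mem=[0,4,0,0]
After op 10 (push 7): stack=[4,3,4,7] mem=[0,4,0,0]
After op 11 (/): stack=[4,3,0] mem=[0,4,0,0]
After op 12 (RCL M1): stack=[4,3,0,4] mem=[0,4,0,0]
After op 13 (-): stack=[4,3,-4] mem=[0,4,0,0]
After op 14 (push 20): stack=[4,3,-4,20] mem=[0,4,0,0]
After op 15 (/): stack=[4,3,-1] mem=[0,4,0,0]
After op 16 (-): stack=[4,4] mem=[0,4,0,0]

Answer: 4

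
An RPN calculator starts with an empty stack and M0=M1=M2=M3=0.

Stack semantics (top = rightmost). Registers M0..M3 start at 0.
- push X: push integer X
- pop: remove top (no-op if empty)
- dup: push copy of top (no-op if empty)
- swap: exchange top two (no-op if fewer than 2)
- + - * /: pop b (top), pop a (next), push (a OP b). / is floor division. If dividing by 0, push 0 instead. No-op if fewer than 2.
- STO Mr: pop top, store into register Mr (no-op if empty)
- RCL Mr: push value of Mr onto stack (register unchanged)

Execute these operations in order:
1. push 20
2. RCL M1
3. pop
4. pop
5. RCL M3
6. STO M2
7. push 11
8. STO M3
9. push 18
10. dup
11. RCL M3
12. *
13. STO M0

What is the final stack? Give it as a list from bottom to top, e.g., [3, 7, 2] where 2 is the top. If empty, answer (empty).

Answer: [18]

Derivation:
After op 1 (push 20): stack=[20] mem=[0,0,0,0]
After op 2 (RCL M1): stack=[20,0] mem=[0,0,0,0]
After op 3 (pop): stack=[20] mem=[0,0,0,0]
After op 4 (pop): stack=[empty] mem=[0,0,0,0]
After op 5 (RCL M3): stack=[0] mem=[0,0,0,0]
After op 6 (STO M2): stack=[empty] mem=[0,0,0,0]
After op 7 (push 11): stack=[11] mem=[0,0,0,0]
After op 8 (STO M3): stack=[empty] mem=[0,0,0,11]
After op 9 (push 18): stack=[18] mem=[0,0,0,11]
After op 10 (dup): stack=[18,18] mem=[0,0,0,11]
After op 11 (RCL M3): stack=[18,18,11] mem=[0,0,0,11]
After op 12 (*): stack=[18,198] mem=[0,0,0,11]
After op 13 (STO M0): stack=[18] mem=[198,0,0,11]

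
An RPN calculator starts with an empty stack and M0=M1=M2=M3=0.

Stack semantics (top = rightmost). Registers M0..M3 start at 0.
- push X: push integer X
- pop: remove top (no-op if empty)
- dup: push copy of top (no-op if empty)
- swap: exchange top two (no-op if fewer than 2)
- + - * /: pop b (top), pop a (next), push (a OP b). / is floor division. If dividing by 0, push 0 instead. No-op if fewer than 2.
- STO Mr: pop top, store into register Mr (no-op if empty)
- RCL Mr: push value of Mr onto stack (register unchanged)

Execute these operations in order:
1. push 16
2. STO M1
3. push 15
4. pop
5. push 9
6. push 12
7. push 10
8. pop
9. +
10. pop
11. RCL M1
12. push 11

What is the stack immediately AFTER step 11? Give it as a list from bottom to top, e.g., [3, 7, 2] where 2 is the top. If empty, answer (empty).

After op 1 (push 16): stack=[16] mem=[0,0,0,0]
After op 2 (STO M1): stack=[empty] mem=[0,16,0,0]
After op 3 (push 15): stack=[15] mem=[0,16,0,0]
After op 4 (pop): stack=[empty] mem=[0,16,0,0]
After op 5 (push 9): stack=[9] mem=[0,16,0,0]
After op 6 (push 12): stack=[9,12] mem=[0,16,0,0]
After op 7 (push 10): stack=[9,12,10] mem=[0,16,0,0]
After op 8 (pop): stack=[9,12] mem=[0,16,0,0]
After op 9 (+): stack=[21] mem=[0,16,0,0]
After op 10 (pop): stack=[empty] mem=[0,16,0,0]
After op 11 (RCL M1): stack=[16] mem=[0,16,0,0]

[16]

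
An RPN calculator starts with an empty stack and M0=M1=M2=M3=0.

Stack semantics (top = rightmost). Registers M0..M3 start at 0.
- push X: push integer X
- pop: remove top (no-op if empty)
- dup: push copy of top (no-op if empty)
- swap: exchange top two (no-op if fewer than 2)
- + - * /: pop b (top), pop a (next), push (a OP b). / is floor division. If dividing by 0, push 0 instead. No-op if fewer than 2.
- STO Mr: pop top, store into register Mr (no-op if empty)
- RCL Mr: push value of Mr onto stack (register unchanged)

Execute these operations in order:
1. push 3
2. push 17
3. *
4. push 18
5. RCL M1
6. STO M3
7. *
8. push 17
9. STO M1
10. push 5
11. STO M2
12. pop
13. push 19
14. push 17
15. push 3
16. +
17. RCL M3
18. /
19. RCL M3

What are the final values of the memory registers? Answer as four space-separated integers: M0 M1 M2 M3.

After op 1 (push 3): stack=[3] mem=[0,0,0,0]
After op 2 (push 17): stack=[3,17] mem=[0,0,0,0]
After op 3 (*): stack=[51] mem=[0,0,0,0]
After op 4 (push 18): stack=[51,18] mem=[0,0,0,0]
After op 5 (RCL M1): stack=[51,18,0] mem=[0,0,0,0]
After op 6 (STO M3): stack=[51,18] mem=[0,0,0,0]
After op 7 (*): stack=[918] mem=[0,0,0,0]
After op 8 (push 17): stack=[918,17] mem=[0,0,0,0]
After op 9 (STO M1): stack=[918] mem=[0,17,0,0]
After op 10 (push 5): stack=[918,5] mem=[0,17,0,0]
After op 11 (STO M2): stack=[918] mem=[0,17,5,0]
After op 12 (pop): stack=[empty] mem=[0,17,5,0]
After op 13 (push 19): stack=[19] mem=[0,17,5,0]
After op 14 (push 17): stack=[19,17] mem=[0,17,5,0]
After op 15 (push 3): stack=[19,17,3] mem=[0,17,5,0]
After op 16 (+): stack=[19,20] mem=[0,17,5,0]
After op 17 (RCL M3): stack=[19,20,0] mem=[0,17,5,0]
After op 18 (/): stack=[19,0] mem=[0,17,5,0]
After op 19 (RCL M3): stack=[19,0,0] mem=[0,17,5,0]

Answer: 0 17 5 0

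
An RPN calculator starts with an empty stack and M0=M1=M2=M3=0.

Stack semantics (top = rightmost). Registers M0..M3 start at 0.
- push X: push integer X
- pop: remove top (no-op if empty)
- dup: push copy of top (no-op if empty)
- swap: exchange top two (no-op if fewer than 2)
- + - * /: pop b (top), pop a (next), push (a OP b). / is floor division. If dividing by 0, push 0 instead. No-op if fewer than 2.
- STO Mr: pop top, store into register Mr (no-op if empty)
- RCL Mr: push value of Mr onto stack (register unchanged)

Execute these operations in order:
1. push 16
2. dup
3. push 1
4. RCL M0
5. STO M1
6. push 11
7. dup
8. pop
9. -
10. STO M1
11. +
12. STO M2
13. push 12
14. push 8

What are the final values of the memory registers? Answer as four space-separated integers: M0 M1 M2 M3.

After op 1 (push 16): stack=[16] mem=[0,0,0,0]
After op 2 (dup): stack=[16,16] mem=[0,0,0,0]
After op 3 (push 1): stack=[16,16,1] mem=[0,0,0,0]
After op 4 (RCL M0): stack=[16,16,1,0] mem=[0,0,0,0]
After op 5 (STO M1): stack=[16,16,1] mem=[0,0,0,0]
After op 6 (push 11): stack=[16,16,1,11] mem=[0,0,0,0]
After op 7 (dup): stack=[16,16,1,11,11] mem=[0,0,0,0]
After op 8 (pop): stack=[16,16,1,11] mem=[0,0,0,0]
After op 9 (-): stack=[16,16,-10] mem=[0,0,0,0]
After op 10 (STO M1): stack=[16,16] mem=[0,-10,0,0]
After op 11 (+): stack=[32] mem=[0,-10,0,0]
After op 12 (STO M2): stack=[empty] mem=[0,-10,32,0]
After op 13 (push 12): stack=[12] mem=[0,-10,32,0]
After op 14 (push 8): stack=[12,8] mem=[0,-10,32,0]

Answer: 0 -10 32 0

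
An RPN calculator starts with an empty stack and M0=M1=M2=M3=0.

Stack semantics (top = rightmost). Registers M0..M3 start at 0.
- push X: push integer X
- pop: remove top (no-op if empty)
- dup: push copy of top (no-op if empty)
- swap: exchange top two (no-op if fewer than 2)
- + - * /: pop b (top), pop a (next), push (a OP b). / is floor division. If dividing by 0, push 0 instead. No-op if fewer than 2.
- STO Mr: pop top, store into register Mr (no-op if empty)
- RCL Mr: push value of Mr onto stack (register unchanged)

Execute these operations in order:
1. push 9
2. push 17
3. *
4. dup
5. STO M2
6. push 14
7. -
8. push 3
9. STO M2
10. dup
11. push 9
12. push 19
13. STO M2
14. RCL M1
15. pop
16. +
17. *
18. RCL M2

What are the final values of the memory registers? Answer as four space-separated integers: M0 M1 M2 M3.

Answer: 0 0 19 0

Derivation:
After op 1 (push 9): stack=[9] mem=[0,0,0,0]
After op 2 (push 17): stack=[9,17] mem=[0,0,0,0]
After op 3 (*): stack=[153] mem=[0,0,0,0]
After op 4 (dup): stack=[153,153] mem=[0,0,0,0]
After op 5 (STO M2): stack=[153] mem=[0,0,153,0]
After op 6 (push 14): stack=[153,14] mem=[0,0,153,0]
After op 7 (-): stack=[139] mem=[0,0,153,0]
After op 8 (push 3): stack=[139,3] mem=[0,0,153,0]
After op 9 (STO M2): stack=[139] mem=[0,0,3,0]
After op 10 (dup): stack=[139,139] mem=[0,0,3,0]
After op 11 (push 9): stack=[139,139,9] mem=[0,0,3,0]
After op 12 (push 19): stack=[139,139,9,19] mem=[0,0,3,0]
After op 13 (STO M2): stack=[139,139,9] mem=[0,0,19,0]
After op 14 (RCL M1): stack=[139,139,9,0] mem=[0,0,19,0]
After op 15 (pop): stack=[139,139,9] mem=[0,0,19,0]
After op 16 (+): stack=[139,148] mem=[0,0,19,0]
After op 17 (*): stack=[20572] mem=[0,0,19,0]
After op 18 (RCL M2): stack=[20572,19] mem=[0,0,19,0]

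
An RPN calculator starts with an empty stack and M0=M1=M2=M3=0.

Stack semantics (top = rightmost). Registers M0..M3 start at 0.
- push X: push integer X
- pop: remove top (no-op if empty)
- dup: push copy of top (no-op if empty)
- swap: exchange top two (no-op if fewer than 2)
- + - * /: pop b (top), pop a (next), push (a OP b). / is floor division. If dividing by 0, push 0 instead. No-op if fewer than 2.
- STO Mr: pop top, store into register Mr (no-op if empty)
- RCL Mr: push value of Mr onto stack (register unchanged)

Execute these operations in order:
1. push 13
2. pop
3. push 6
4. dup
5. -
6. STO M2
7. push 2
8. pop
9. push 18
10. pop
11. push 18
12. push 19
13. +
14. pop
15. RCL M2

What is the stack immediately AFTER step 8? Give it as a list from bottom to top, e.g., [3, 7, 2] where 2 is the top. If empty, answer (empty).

After op 1 (push 13): stack=[13] mem=[0,0,0,0]
After op 2 (pop): stack=[empty] mem=[0,0,0,0]
After op 3 (push 6): stack=[6] mem=[0,0,0,0]
After op 4 (dup): stack=[6,6] mem=[0,0,0,0]
After op 5 (-): stack=[0] mem=[0,0,0,0]
After op 6 (STO M2): stack=[empty] mem=[0,0,0,0]
After op 7 (push 2): stack=[2] mem=[0,0,0,0]
After op 8 (pop): stack=[empty] mem=[0,0,0,0]

(empty)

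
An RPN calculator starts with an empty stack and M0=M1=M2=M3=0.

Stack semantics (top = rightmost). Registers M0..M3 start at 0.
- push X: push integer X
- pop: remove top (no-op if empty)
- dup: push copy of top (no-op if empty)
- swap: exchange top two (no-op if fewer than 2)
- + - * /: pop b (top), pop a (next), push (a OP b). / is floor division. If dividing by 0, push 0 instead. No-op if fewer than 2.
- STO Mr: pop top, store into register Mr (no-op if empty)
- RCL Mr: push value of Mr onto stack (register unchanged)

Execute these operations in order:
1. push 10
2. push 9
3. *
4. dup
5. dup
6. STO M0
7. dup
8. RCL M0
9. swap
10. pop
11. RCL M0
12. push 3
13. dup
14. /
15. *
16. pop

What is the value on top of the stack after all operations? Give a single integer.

Answer: 90

Derivation:
After op 1 (push 10): stack=[10] mem=[0,0,0,0]
After op 2 (push 9): stack=[10,9] mem=[0,0,0,0]
After op 3 (*): stack=[90] mem=[0,0,0,0]
After op 4 (dup): stack=[90,90] mem=[0,0,0,0]
After op 5 (dup): stack=[90,90,90] mem=[0,0,0,0]
After op 6 (STO M0): stack=[90,90] mem=[90,0,0,0]
After op 7 (dup): stack=[90,90,90] mem=[90,0,0,0]
After op 8 (RCL M0): stack=[90,90,90,90] mem=[90,0,0,0]
After op 9 (swap): stack=[90,90,90,90] mem=[90,0,0,0]
After op 10 (pop): stack=[90,90,90] mem=[90,0,0,0]
After op 11 (RCL M0): stack=[90,90,90,90] mem=[90,0,0,0]
After op 12 (push 3): stack=[90,90,90,90,3] mem=[90,0,0,0]
After op 13 (dup): stack=[90,90,90,90,3,3] mem=[90,0,0,0]
After op 14 (/): stack=[90,90,90,90,1] mem=[90,0,0,0]
After op 15 (*): stack=[90,90,90,90] mem=[90,0,0,0]
After op 16 (pop): stack=[90,90,90] mem=[90,0,0,0]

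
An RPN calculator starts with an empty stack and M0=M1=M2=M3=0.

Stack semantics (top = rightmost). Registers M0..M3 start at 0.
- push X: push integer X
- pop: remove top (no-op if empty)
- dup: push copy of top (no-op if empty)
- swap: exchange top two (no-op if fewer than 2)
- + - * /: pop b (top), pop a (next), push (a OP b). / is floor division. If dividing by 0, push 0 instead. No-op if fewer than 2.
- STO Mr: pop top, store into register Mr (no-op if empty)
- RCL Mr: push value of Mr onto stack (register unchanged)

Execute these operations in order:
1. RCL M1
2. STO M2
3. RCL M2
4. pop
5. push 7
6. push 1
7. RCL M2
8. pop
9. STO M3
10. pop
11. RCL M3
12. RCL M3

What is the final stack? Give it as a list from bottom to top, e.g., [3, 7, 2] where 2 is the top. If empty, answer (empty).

Answer: [1, 1]

Derivation:
After op 1 (RCL M1): stack=[0] mem=[0,0,0,0]
After op 2 (STO M2): stack=[empty] mem=[0,0,0,0]
After op 3 (RCL M2): stack=[0] mem=[0,0,0,0]
After op 4 (pop): stack=[empty] mem=[0,0,0,0]
After op 5 (push 7): stack=[7] mem=[0,0,0,0]
After op 6 (push 1): stack=[7,1] mem=[0,0,0,0]
After op 7 (RCL M2): stack=[7,1,0] mem=[0,0,0,0]
After op 8 (pop): stack=[7,1] mem=[0,0,0,0]
After op 9 (STO M3): stack=[7] mem=[0,0,0,1]
After op 10 (pop): stack=[empty] mem=[0,0,0,1]
After op 11 (RCL M3): stack=[1] mem=[0,0,0,1]
After op 12 (RCL M3): stack=[1,1] mem=[0,0,0,1]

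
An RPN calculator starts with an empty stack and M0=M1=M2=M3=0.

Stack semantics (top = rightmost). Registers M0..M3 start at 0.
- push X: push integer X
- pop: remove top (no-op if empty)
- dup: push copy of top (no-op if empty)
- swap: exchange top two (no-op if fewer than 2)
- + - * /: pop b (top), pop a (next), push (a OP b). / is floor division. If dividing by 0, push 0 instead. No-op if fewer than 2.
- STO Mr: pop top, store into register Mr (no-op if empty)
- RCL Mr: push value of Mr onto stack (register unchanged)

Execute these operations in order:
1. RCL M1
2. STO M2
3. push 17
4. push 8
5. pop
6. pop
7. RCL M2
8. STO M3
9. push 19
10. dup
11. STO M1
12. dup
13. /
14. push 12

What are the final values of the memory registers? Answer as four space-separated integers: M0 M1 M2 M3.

Answer: 0 19 0 0

Derivation:
After op 1 (RCL M1): stack=[0] mem=[0,0,0,0]
After op 2 (STO M2): stack=[empty] mem=[0,0,0,0]
After op 3 (push 17): stack=[17] mem=[0,0,0,0]
After op 4 (push 8): stack=[17,8] mem=[0,0,0,0]
After op 5 (pop): stack=[17] mem=[0,0,0,0]
After op 6 (pop): stack=[empty] mem=[0,0,0,0]
After op 7 (RCL M2): stack=[0] mem=[0,0,0,0]
After op 8 (STO M3): stack=[empty] mem=[0,0,0,0]
After op 9 (push 19): stack=[19] mem=[0,0,0,0]
After op 10 (dup): stack=[19,19] mem=[0,0,0,0]
After op 11 (STO M1): stack=[19] mem=[0,19,0,0]
After op 12 (dup): stack=[19,19] mem=[0,19,0,0]
After op 13 (/): stack=[1] mem=[0,19,0,0]
After op 14 (push 12): stack=[1,12] mem=[0,19,0,0]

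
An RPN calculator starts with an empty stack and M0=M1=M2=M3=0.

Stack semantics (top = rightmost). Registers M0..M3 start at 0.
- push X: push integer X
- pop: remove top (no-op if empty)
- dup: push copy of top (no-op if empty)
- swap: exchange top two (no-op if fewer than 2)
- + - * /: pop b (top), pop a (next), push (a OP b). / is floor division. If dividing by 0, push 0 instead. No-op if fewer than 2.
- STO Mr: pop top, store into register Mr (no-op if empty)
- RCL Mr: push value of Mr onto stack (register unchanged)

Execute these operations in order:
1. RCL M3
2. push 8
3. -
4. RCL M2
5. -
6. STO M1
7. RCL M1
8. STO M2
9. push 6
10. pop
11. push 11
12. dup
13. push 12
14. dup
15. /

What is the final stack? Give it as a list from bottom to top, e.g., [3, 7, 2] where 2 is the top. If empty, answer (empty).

Answer: [11, 11, 1]

Derivation:
After op 1 (RCL M3): stack=[0] mem=[0,0,0,0]
After op 2 (push 8): stack=[0,8] mem=[0,0,0,0]
After op 3 (-): stack=[-8] mem=[0,0,0,0]
After op 4 (RCL M2): stack=[-8,0] mem=[0,0,0,0]
After op 5 (-): stack=[-8] mem=[0,0,0,0]
After op 6 (STO M1): stack=[empty] mem=[0,-8,0,0]
After op 7 (RCL M1): stack=[-8] mem=[0,-8,0,0]
After op 8 (STO M2): stack=[empty] mem=[0,-8,-8,0]
After op 9 (push 6): stack=[6] mem=[0,-8,-8,0]
After op 10 (pop): stack=[empty] mem=[0,-8,-8,0]
After op 11 (push 11): stack=[11] mem=[0,-8,-8,0]
After op 12 (dup): stack=[11,11] mem=[0,-8,-8,0]
After op 13 (push 12): stack=[11,11,12] mem=[0,-8,-8,0]
After op 14 (dup): stack=[11,11,12,12] mem=[0,-8,-8,0]
After op 15 (/): stack=[11,11,1] mem=[0,-8,-8,0]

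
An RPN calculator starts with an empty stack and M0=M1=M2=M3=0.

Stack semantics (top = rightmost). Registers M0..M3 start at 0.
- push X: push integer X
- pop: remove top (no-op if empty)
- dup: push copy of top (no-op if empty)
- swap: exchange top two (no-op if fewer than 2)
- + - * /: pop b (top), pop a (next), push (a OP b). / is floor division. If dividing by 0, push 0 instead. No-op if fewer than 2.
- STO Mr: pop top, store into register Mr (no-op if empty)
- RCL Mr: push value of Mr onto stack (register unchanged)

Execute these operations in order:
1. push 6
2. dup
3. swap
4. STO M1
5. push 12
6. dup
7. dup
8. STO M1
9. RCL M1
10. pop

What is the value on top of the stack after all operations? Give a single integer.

Answer: 12

Derivation:
After op 1 (push 6): stack=[6] mem=[0,0,0,0]
After op 2 (dup): stack=[6,6] mem=[0,0,0,0]
After op 3 (swap): stack=[6,6] mem=[0,0,0,0]
After op 4 (STO M1): stack=[6] mem=[0,6,0,0]
After op 5 (push 12): stack=[6,12] mem=[0,6,0,0]
After op 6 (dup): stack=[6,12,12] mem=[0,6,0,0]
After op 7 (dup): stack=[6,12,12,12] mem=[0,6,0,0]
After op 8 (STO M1): stack=[6,12,12] mem=[0,12,0,0]
After op 9 (RCL M1): stack=[6,12,12,12] mem=[0,12,0,0]
After op 10 (pop): stack=[6,12,12] mem=[0,12,0,0]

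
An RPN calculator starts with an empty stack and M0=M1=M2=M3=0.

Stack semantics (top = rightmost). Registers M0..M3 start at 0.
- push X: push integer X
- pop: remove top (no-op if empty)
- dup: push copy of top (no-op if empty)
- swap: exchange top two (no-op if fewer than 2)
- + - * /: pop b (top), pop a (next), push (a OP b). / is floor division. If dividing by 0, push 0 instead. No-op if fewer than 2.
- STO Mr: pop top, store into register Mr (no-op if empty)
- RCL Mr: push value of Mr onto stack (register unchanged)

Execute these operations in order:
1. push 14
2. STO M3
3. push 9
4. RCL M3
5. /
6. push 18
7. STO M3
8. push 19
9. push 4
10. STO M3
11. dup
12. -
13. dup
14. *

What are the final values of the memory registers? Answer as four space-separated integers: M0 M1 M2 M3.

After op 1 (push 14): stack=[14] mem=[0,0,0,0]
After op 2 (STO M3): stack=[empty] mem=[0,0,0,14]
After op 3 (push 9): stack=[9] mem=[0,0,0,14]
After op 4 (RCL M3): stack=[9,14] mem=[0,0,0,14]
After op 5 (/): stack=[0] mem=[0,0,0,14]
After op 6 (push 18): stack=[0,18] mem=[0,0,0,14]
After op 7 (STO M3): stack=[0] mem=[0,0,0,18]
After op 8 (push 19): stack=[0,19] mem=[0,0,0,18]
After op 9 (push 4): stack=[0,19,4] mem=[0,0,0,18]
After op 10 (STO M3): stack=[0,19] mem=[0,0,0,4]
After op 11 (dup): stack=[0,19,19] mem=[0,0,0,4]
After op 12 (-): stack=[0,0] mem=[0,0,0,4]
After op 13 (dup): stack=[0,0,0] mem=[0,0,0,4]
After op 14 (*): stack=[0,0] mem=[0,0,0,4]

Answer: 0 0 0 4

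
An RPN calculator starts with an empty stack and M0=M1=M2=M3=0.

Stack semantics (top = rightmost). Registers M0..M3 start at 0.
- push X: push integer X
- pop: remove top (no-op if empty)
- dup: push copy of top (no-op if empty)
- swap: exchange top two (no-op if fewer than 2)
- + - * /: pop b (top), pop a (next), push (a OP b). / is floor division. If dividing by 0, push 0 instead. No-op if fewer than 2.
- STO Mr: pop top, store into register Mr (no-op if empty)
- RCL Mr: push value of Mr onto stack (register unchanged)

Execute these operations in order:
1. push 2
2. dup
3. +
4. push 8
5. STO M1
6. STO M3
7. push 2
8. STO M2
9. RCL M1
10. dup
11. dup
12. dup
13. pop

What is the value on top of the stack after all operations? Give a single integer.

After op 1 (push 2): stack=[2] mem=[0,0,0,0]
After op 2 (dup): stack=[2,2] mem=[0,0,0,0]
After op 3 (+): stack=[4] mem=[0,0,0,0]
After op 4 (push 8): stack=[4,8] mem=[0,0,0,0]
After op 5 (STO M1): stack=[4] mem=[0,8,0,0]
After op 6 (STO M3): stack=[empty] mem=[0,8,0,4]
After op 7 (push 2): stack=[2] mem=[0,8,0,4]
After op 8 (STO M2): stack=[empty] mem=[0,8,2,4]
After op 9 (RCL M1): stack=[8] mem=[0,8,2,4]
After op 10 (dup): stack=[8,8] mem=[0,8,2,4]
After op 11 (dup): stack=[8,8,8] mem=[0,8,2,4]
After op 12 (dup): stack=[8,8,8,8] mem=[0,8,2,4]
After op 13 (pop): stack=[8,8,8] mem=[0,8,2,4]

Answer: 8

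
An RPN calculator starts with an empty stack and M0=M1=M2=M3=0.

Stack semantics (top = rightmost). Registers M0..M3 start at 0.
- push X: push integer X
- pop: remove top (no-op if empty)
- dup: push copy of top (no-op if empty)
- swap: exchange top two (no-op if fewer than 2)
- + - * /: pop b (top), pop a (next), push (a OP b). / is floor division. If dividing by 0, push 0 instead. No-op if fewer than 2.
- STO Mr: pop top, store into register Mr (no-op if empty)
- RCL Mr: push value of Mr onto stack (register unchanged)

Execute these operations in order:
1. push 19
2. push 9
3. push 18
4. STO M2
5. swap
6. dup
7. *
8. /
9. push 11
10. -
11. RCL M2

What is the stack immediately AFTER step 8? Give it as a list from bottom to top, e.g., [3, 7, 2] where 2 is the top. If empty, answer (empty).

After op 1 (push 19): stack=[19] mem=[0,0,0,0]
After op 2 (push 9): stack=[19,9] mem=[0,0,0,0]
After op 3 (push 18): stack=[19,9,18] mem=[0,0,0,0]
After op 4 (STO M2): stack=[19,9] mem=[0,0,18,0]
After op 5 (swap): stack=[9,19] mem=[0,0,18,0]
After op 6 (dup): stack=[9,19,19] mem=[0,0,18,0]
After op 7 (*): stack=[9,361] mem=[0,0,18,0]
After op 8 (/): stack=[0] mem=[0,0,18,0]

[0]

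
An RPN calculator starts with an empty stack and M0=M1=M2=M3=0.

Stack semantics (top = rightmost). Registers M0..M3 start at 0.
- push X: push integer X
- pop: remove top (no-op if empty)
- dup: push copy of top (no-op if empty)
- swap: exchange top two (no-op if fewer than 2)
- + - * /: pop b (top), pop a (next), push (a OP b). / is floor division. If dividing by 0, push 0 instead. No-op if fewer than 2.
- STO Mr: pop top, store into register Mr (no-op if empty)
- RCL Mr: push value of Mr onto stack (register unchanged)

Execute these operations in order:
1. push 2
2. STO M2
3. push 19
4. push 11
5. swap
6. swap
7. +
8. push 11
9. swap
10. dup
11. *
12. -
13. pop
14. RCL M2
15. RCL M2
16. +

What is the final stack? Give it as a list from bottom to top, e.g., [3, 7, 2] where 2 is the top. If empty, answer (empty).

After op 1 (push 2): stack=[2] mem=[0,0,0,0]
After op 2 (STO M2): stack=[empty] mem=[0,0,2,0]
After op 3 (push 19): stack=[19] mem=[0,0,2,0]
After op 4 (push 11): stack=[19,11] mem=[0,0,2,0]
After op 5 (swap): stack=[11,19] mem=[0,0,2,0]
After op 6 (swap): stack=[19,11] mem=[0,0,2,0]
After op 7 (+): stack=[30] mem=[0,0,2,0]
After op 8 (push 11): stack=[30,11] mem=[0,0,2,0]
After op 9 (swap): stack=[11,30] mem=[0,0,2,0]
After op 10 (dup): stack=[11,30,30] mem=[0,0,2,0]
After op 11 (*): stack=[11,900] mem=[0,0,2,0]
After op 12 (-): stack=[-889] mem=[0,0,2,0]
After op 13 (pop): stack=[empty] mem=[0,0,2,0]
After op 14 (RCL M2): stack=[2] mem=[0,0,2,0]
After op 15 (RCL M2): stack=[2,2] mem=[0,0,2,0]
After op 16 (+): stack=[4] mem=[0,0,2,0]

Answer: [4]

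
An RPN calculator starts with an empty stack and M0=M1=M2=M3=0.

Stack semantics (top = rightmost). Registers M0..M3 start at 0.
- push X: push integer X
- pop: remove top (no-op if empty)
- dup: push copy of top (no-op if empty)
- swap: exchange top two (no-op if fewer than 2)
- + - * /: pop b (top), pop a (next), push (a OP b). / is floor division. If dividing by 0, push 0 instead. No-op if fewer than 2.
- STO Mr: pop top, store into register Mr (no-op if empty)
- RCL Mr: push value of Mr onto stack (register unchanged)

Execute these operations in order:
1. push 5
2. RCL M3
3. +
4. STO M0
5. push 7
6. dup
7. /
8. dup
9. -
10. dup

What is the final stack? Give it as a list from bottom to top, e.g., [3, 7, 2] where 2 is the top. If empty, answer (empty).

After op 1 (push 5): stack=[5] mem=[0,0,0,0]
After op 2 (RCL M3): stack=[5,0] mem=[0,0,0,0]
After op 3 (+): stack=[5] mem=[0,0,0,0]
After op 4 (STO M0): stack=[empty] mem=[5,0,0,0]
After op 5 (push 7): stack=[7] mem=[5,0,0,0]
After op 6 (dup): stack=[7,7] mem=[5,0,0,0]
After op 7 (/): stack=[1] mem=[5,0,0,0]
After op 8 (dup): stack=[1,1] mem=[5,0,0,0]
After op 9 (-): stack=[0] mem=[5,0,0,0]
After op 10 (dup): stack=[0,0] mem=[5,0,0,0]

Answer: [0, 0]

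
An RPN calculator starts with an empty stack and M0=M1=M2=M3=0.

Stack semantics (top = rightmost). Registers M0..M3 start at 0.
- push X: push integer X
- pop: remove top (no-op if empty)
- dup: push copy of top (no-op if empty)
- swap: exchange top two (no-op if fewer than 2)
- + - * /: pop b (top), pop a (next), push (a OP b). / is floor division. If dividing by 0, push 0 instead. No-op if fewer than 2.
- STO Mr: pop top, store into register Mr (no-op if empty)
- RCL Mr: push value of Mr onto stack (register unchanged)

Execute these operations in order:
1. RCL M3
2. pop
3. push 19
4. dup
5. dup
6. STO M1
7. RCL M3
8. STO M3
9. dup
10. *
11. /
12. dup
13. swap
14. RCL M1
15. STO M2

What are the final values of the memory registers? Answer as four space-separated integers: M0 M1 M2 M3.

After op 1 (RCL M3): stack=[0] mem=[0,0,0,0]
After op 2 (pop): stack=[empty] mem=[0,0,0,0]
After op 3 (push 19): stack=[19] mem=[0,0,0,0]
After op 4 (dup): stack=[19,19] mem=[0,0,0,0]
After op 5 (dup): stack=[19,19,19] mem=[0,0,0,0]
After op 6 (STO M1): stack=[19,19] mem=[0,19,0,0]
After op 7 (RCL M3): stack=[19,19,0] mem=[0,19,0,0]
After op 8 (STO M3): stack=[19,19] mem=[0,19,0,0]
After op 9 (dup): stack=[19,19,19] mem=[0,19,0,0]
After op 10 (*): stack=[19,361] mem=[0,19,0,0]
After op 11 (/): stack=[0] mem=[0,19,0,0]
After op 12 (dup): stack=[0,0] mem=[0,19,0,0]
After op 13 (swap): stack=[0,0] mem=[0,19,0,0]
After op 14 (RCL M1): stack=[0,0,19] mem=[0,19,0,0]
After op 15 (STO M2): stack=[0,0] mem=[0,19,19,0]

Answer: 0 19 19 0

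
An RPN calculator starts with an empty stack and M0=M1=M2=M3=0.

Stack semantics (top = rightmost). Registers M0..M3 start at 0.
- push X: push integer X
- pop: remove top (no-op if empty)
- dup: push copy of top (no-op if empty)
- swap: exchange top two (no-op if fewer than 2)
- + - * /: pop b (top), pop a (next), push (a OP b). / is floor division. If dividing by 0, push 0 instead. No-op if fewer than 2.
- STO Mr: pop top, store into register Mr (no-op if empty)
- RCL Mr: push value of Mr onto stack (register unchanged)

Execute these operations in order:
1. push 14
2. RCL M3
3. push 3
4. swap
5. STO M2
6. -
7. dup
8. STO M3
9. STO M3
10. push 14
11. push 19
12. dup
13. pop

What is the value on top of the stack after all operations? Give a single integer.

Answer: 19

Derivation:
After op 1 (push 14): stack=[14] mem=[0,0,0,0]
After op 2 (RCL M3): stack=[14,0] mem=[0,0,0,0]
After op 3 (push 3): stack=[14,0,3] mem=[0,0,0,0]
After op 4 (swap): stack=[14,3,0] mem=[0,0,0,0]
After op 5 (STO M2): stack=[14,3] mem=[0,0,0,0]
After op 6 (-): stack=[11] mem=[0,0,0,0]
After op 7 (dup): stack=[11,11] mem=[0,0,0,0]
After op 8 (STO M3): stack=[11] mem=[0,0,0,11]
After op 9 (STO M3): stack=[empty] mem=[0,0,0,11]
After op 10 (push 14): stack=[14] mem=[0,0,0,11]
After op 11 (push 19): stack=[14,19] mem=[0,0,0,11]
After op 12 (dup): stack=[14,19,19] mem=[0,0,0,11]
After op 13 (pop): stack=[14,19] mem=[0,0,0,11]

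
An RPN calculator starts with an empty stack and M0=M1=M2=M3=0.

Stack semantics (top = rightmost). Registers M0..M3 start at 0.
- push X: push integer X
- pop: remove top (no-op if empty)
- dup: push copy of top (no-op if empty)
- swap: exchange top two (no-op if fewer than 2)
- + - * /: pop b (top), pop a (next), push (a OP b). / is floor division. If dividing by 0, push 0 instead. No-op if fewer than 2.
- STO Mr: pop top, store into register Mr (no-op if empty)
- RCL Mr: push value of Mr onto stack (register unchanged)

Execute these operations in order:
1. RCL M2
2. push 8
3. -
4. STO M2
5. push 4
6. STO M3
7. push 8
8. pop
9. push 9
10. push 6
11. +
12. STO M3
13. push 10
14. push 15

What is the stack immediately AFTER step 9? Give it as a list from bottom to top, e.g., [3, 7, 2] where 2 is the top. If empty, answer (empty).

After op 1 (RCL M2): stack=[0] mem=[0,0,0,0]
After op 2 (push 8): stack=[0,8] mem=[0,0,0,0]
After op 3 (-): stack=[-8] mem=[0,0,0,0]
After op 4 (STO M2): stack=[empty] mem=[0,0,-8,0]
After op 5 (push 4): stack=[4] mem=[0,0,-8,0]
After op 6 (STO M3): stack=[empty] mem=[0,0,-8,4]
After op 7 (push 8): stack=[8] mem=[0,0,-8,4]
After op 8 (pop): stack=[empty] mem=[0,0,-8,4]
After op 9 (push 9): stack=[9] mem=[0,0,-8,4]

[9]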